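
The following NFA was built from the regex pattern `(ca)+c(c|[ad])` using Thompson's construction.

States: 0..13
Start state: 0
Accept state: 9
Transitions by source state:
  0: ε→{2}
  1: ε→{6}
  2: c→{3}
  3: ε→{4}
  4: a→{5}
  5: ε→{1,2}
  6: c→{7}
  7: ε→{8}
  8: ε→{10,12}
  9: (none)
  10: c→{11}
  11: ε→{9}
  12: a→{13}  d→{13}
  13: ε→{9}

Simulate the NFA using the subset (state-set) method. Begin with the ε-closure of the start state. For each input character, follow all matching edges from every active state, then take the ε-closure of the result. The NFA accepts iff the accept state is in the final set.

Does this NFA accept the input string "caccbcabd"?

Answer: REJECT

Derivation:
initial (ε-close {0}): {0,2}
'c' @ 1: {3,4}
'a' @ 2: {1,2,5,6}
'c' @ 3: {3,4,7,8,10,12}
'c' @ 4: {9,11}  [accepting]
'b' @ 5: {}  — state set empty
rest 'cabd' ignored (set empty)
after full input: {}  (accept=9 not in)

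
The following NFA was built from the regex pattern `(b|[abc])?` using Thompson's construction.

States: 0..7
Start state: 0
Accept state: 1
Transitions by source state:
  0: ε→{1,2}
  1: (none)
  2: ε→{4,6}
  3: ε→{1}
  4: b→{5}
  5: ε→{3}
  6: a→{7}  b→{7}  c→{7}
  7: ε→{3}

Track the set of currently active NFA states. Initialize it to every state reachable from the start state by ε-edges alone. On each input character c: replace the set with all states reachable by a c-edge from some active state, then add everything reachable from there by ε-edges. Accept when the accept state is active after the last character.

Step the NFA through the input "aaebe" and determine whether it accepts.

initial (ε-close {0}): {0,1,2,4,6}
'a' @ 1: {1,3,7}  ✓accept
'a' @ 2: {}  — state set empty
rest 'ebe' ignored (set empty)
final: {}; accept 1 not in set

Answer: REJECT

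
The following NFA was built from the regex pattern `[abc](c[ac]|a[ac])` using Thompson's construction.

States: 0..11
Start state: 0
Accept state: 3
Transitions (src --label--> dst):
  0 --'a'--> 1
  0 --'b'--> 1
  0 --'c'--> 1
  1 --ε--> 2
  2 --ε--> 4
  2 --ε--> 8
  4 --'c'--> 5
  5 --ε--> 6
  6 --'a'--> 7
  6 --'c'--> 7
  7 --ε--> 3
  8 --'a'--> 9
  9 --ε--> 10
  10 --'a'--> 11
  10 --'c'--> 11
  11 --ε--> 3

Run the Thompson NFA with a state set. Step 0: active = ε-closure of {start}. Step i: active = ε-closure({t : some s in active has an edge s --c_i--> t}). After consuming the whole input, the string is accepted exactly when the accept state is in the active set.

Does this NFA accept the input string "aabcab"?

Answer: REJECT

Steps:
S₀ = ε-closure({0}) = {0}
'a' @ 1: {1,2,4,8}
'a' @ 2: {9,10}
'b' @ 3: {}  — dead — no transitions
rest 'cab' ignored (set empty)
end set {} — state 3 not in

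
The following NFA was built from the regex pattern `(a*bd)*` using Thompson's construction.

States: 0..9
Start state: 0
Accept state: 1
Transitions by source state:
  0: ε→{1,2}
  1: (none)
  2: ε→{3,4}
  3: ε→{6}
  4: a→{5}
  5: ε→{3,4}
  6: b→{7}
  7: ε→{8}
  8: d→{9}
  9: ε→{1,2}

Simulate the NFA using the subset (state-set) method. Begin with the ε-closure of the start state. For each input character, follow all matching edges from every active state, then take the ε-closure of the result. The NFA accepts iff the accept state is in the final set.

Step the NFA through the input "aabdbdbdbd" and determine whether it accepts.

Answer: ACCEPT

Trace:
S₀ = ε-closure({0}) = {0,1,2,3,4,6}
'a' @ 1: {3,4,5,6}
'a' @ 2: {3,4,5,6}
'b' @ 3: {7,8}
'd' @ 4: {1,2,3,4,6,9}  ✓accept
'b' @ 5: {7,8}
'd' @ 6: {1,2,3,4,6,9}  ✓accept
'b' @ 7: {7,8}
'd' @ 8: {1,2,3,4,6,9}  ✓accept
'b' @ 9: {7,8}
'd' @ 10: {1,2,3,4,6,9}  ✓accept
final: {1,2,3,4,6,9}; accept 1 in set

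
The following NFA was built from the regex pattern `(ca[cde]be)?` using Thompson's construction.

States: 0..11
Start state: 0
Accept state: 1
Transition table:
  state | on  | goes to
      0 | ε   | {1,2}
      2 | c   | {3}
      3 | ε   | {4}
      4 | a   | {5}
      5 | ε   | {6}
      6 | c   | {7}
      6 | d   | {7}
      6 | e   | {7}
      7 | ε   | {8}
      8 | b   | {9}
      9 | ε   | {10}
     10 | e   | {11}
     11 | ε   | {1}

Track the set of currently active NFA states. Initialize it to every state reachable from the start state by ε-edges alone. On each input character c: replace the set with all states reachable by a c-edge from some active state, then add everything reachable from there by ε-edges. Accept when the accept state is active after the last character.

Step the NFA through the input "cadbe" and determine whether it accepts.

Answer: ACCEPT

Trace:
S₀ = ε-closure({0}) = {0,1,2}
'c' @ 1: {3,4}
'a' @ 2: {5,6}
'd' @ 3: {7,8}
'b' @ 4: {9,10}
'e' @ 5: {1,11}  [accepting]
after full input: {1,11}  (accept=1 in)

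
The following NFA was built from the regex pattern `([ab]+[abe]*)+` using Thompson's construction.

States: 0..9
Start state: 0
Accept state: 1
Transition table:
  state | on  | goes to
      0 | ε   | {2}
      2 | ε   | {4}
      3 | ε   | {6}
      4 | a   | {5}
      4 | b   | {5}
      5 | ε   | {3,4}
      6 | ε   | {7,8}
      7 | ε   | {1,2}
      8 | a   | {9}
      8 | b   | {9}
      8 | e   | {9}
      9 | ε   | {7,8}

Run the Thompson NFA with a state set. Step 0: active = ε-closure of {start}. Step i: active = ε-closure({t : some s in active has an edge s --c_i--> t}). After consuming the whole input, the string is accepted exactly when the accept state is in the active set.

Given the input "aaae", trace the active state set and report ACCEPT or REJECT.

Answer: ACCEPT

Steps:
start: ε-closure({0}) = {0,2,4}
'a' @ 1: {1,2,3,4,5,6,7,8}  [accepting]
'a' @ 2: {1,2,3,4,5,6,7,8,9}  [accepting]
'a' @ 3: {1,2,3,4,5,6,7,8,9}  [accepting]
'e' @ 4: {1,2,4,7,8,9}  [accepting]
after full input: {1,2,4,7,8,9}  (accept=1 in)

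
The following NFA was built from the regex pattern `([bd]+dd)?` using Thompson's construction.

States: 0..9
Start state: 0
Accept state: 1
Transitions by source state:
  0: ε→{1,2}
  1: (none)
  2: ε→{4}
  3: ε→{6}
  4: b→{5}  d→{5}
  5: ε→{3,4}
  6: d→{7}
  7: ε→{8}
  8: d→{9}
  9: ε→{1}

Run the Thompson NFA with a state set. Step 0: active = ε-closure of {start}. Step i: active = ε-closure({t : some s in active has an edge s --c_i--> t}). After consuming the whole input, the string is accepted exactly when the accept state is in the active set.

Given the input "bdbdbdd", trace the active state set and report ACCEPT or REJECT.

S₀ = ε-closure({0}) = {0,1,2,4}
'b' @ 1: {3,4,5,6}
'd' @ 2: {3,4,5,6,7,8}
'b' @ 3: {3,4,5,6}
'd' @ 4: {3,4,5,6,7,8}
'b' @ 5: {3,4,5,6}
'd' @ 6: {3,4,5,6,7,8}
'd' @ 7: {1,3,4,5,6,7,8,9}  ✓accept
end set {1,3,4,5,6,7,8,9} — state 1 in

Answer: ACCEPT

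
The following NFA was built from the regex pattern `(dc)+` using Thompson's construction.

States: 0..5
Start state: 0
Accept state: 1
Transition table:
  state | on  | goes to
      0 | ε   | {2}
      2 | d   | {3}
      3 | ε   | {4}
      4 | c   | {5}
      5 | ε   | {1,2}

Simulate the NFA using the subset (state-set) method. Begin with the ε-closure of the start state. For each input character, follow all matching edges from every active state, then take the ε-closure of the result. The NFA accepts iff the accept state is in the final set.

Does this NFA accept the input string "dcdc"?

Answer: ACCEPT

Derivation:
start: ε-closure({0}) = {0,2}
'd' @ 1: {3,4}
'c' @ 2: {1,2,5}  (accept∈set)
'd' @ 3: {3,4}
'c' @ 4: {1,2,5}  (accept∈set)
final: {1,2,5}; accept 1 in set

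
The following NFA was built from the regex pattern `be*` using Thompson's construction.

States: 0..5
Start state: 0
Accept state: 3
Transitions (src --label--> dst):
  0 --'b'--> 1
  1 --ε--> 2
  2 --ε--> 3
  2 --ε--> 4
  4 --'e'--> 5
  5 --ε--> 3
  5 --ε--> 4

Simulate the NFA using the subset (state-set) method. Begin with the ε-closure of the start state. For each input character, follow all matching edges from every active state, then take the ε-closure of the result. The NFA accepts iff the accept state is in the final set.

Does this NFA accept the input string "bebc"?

S₀ = ε-closure({0}) = {0}
'b' @ 1: {1,2,3,4}  [accepting]
'e' @ 2: {3,4,5}  [accepting]
'b' @ 3: {}  — no active states
rest 'c' ignored (set empty)
final: {}; accept 3 not in set

Answer: REJECT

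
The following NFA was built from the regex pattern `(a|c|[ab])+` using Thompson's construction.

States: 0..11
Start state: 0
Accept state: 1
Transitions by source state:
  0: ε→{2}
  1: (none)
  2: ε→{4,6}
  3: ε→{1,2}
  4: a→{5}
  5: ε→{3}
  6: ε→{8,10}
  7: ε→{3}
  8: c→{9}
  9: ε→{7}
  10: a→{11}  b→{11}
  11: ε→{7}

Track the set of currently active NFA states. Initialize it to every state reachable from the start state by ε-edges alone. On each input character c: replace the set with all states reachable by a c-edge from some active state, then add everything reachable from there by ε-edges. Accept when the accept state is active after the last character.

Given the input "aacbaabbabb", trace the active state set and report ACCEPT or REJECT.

Answer: ACCEPT

Trace:
start: ε-closure({0}) = {0,2,4,6,8,10}
'a' @ 1: {1,2,3,4,5,6,7,8,10,11}  ✓accept
'a' @ 2: {1,2,3,4,5,6,7,8,10,11}  ✓accept
'c' @ 3: {1,2,3,4,6,7,8,9,10}  ✓accept
'b' @ 4: {1,2,3,4,6,7,8,10,11}  ✓accept
'a' @ 5: {1,2,3,4,5,6,7,8,10,11}  ✓accept
'a' @ 6: {1,2,3,4,5,6,7,8,10,11}  ✓accept
'b' @ 7: {1,2,3,4,6,7,8,10,11}  ✓accept
'b' @ 8: {1,2,3,4,6,7,8,10,11}  ✓accept
'a' @ 9: {1,2,3,4,5,6,7,8,10,11}  ✓accept
'b' @ 10: {1,2,3,4,6,7,8,10,11}  ✓accept
'b' @ 11: {1,2,3,4,6,7,8,10,11}  ✓accept
after full input: {1,2,3,4,6,7,8,10,11}  (accept=1 in)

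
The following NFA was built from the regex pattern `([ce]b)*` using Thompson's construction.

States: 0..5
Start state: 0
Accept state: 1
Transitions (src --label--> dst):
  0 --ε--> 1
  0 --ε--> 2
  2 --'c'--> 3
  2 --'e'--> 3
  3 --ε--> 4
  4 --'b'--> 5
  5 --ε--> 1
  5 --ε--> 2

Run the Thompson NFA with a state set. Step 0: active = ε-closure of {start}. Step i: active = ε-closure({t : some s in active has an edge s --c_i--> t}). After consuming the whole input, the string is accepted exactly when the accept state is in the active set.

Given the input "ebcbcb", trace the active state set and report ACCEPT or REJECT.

start: ε-closure({0}) = {0,1,2}
'e' @ 1: {3,4}
'b' @ 2: {1,2,5}  (accept∈set)
'c' @ 3: {3,4}
'b' @ 4: {1,2,5}  (accept∈set)
'c' @ 5: {3,4}
'b' @ 6: {1,2,5}  (accept∈set)
end set {1,2,5} — state 1 in

Answer: ACCEPT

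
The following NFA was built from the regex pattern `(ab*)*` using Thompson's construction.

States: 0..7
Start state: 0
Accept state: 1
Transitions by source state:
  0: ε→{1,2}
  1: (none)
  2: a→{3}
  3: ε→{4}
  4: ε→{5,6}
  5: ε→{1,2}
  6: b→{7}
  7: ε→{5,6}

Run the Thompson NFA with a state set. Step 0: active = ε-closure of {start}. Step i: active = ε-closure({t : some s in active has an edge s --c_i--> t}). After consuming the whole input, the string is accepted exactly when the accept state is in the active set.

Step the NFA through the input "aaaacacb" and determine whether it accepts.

Answer: REJECT

Steps:
S₀ = ε-closure({0}) = {0,1,2}
'a' @ 1: {1,2,3,4,5,6}  [accepting]
'a' @ 2: {1,2,3,4,5,6}  [accepting]
'a' @ 3: {1,2,3,4,5,6}  [accepting]
'a' @ 4: {1,2,3,4,5,6}  [accepting]
'c' @ 5: {}  — dead — no transitions
rest 'acb' ignored (set empty)
end set {} — state 1 not in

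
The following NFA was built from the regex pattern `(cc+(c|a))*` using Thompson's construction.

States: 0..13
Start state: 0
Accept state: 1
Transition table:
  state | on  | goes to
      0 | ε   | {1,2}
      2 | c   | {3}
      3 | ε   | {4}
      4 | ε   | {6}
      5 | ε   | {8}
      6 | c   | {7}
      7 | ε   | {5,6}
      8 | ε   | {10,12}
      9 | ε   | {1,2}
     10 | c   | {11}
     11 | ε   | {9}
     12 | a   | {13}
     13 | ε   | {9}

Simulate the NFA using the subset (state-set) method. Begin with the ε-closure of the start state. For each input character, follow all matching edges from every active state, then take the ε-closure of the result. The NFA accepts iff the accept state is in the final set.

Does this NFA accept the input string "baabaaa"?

S₀ = ε-closure({0}) = {0,1,2}
'b' @ 1: {}  — dead — no transitions
rest 'aabaaa' ignored (set empty)
end set {} — state 1 not in

Answer: REJECT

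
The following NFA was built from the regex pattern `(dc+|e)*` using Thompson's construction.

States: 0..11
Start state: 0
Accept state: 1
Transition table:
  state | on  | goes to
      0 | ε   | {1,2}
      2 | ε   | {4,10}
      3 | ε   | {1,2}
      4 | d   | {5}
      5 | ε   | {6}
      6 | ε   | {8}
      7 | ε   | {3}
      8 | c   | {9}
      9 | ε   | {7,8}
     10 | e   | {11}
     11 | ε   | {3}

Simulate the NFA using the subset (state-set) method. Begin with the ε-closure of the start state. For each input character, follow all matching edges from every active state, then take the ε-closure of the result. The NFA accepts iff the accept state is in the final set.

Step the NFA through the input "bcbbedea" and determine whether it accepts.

start: ε-closure({0}) = {0,1,2,4,10}
'b' @ 1: {}  — dead — no transitions
rest 'cbbedea' ignored (set empty)
final: {}; accept 1 not in set

Answer: REJECT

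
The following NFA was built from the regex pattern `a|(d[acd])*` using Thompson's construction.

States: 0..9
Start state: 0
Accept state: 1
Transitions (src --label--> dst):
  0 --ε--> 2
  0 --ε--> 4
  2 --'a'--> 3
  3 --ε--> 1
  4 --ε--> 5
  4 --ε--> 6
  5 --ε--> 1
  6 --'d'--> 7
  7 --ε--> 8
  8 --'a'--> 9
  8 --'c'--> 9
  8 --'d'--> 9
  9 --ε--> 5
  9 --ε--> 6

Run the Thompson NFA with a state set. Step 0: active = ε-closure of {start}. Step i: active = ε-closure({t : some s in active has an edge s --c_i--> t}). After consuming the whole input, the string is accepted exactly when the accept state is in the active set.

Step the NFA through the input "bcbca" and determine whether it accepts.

initial (ε-close {0}): {0,1,2,4,5,6}
'b' @ 1: {}  — state set empty
rest 'cbca' ignored (set empty)
final: {}; accept 1 not in set

Answer: REJECT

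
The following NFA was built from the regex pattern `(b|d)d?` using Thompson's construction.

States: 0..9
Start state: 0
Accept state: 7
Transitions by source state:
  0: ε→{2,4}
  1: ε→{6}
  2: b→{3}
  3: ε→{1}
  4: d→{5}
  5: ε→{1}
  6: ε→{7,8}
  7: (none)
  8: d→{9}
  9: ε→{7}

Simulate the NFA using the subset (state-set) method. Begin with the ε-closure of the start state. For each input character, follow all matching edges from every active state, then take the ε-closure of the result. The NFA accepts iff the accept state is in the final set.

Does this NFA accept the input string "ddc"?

Answer: REJECT

Trace:
start: ε-closure({0}) = {0,2,4}
'd' @ 1: {1,5,6,7,8}  [accepting]
'd' @ 2: {7,9}  [accepting]
'c' @ 3: {}  — dead — no transitions
after full input: {}  (accept=7 not in)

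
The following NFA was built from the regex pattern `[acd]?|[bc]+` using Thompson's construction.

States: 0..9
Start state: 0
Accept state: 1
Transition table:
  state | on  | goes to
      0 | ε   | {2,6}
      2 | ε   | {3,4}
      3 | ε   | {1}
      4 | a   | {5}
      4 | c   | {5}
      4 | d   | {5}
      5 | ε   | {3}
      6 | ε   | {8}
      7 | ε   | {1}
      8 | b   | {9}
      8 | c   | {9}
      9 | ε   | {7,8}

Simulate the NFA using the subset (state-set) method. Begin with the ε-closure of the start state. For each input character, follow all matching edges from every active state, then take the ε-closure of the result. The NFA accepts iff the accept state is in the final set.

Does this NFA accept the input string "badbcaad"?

Answer: REJECT

Steps:
start: ε-closure({0}) = {0,1,2,3,4,6,8}
'b' @ 1: {1,7,8,9}  [accepting]
'a' @ 2: {}  — dead — no transitions
rest 'dbcaad' ignored (set empty)
after full input: {}  (accept=1 not in)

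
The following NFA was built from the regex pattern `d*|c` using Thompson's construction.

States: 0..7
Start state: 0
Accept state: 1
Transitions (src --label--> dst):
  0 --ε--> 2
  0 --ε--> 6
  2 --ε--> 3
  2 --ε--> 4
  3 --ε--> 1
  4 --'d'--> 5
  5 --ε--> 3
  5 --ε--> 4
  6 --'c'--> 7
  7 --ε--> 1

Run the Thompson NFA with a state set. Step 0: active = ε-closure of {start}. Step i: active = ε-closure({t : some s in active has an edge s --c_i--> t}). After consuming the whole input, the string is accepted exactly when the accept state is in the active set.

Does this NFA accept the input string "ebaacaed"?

Answer: REJECT

Trace:
S₀ = ε-closure({0}) = {0,1,2,3,4,6}
'e' @ 1: {}  — no active states
rest 'baacaed' ignored (set empty)
end set {} — state 1 not in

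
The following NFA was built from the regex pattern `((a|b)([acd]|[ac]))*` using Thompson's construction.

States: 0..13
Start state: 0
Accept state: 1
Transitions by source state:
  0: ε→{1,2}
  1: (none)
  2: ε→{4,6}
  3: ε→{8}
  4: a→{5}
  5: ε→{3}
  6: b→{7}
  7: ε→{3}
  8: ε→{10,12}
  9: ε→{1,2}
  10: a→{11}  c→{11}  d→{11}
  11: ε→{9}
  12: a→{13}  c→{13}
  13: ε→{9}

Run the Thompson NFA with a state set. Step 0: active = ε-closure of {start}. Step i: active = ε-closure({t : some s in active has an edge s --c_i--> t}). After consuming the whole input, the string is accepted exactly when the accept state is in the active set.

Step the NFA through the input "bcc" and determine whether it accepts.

initial (ε-close {0}): {0,1,2,4,6}
'b' @ 1: {3,7,8,10,12}
'c' @ 2: {1,2,4,6,9,11,13}  ✓accept
'c' @ 3: {}  — dead — no transitions
after full input: {}  (accept=1 not in)

Answer: REJECT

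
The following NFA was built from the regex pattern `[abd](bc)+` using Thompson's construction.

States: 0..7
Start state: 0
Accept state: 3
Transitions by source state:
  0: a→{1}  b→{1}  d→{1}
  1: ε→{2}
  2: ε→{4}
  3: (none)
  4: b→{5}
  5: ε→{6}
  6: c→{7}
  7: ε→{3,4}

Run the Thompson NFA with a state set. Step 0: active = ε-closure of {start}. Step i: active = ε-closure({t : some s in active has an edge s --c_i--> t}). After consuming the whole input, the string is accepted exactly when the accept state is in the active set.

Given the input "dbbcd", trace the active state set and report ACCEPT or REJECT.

Answer: REJECT

Trace:
initial (ε-close {0}): {0}
'd' @ 1: {1,2,4}
'b' @ 2: {5,6}
'b' @ 3: {}  — state set empty
rest 'cd' ignored (set empty)
final: {}; accept 3 not in set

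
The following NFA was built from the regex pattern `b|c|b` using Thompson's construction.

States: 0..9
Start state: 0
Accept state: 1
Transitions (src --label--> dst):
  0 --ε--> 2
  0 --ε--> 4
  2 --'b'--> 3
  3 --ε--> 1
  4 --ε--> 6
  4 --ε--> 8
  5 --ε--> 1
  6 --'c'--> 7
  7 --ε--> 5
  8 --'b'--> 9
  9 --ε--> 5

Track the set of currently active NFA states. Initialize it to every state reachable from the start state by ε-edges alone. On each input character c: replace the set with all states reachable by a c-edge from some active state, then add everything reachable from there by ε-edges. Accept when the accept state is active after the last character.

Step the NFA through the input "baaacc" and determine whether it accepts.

Answer: REJECT

Trace:
initial (ε-close {0}): {0,2,4,6,8}
'b' @ 1: {1,3,5,9}  ✓accept
'a' @ 2: {}  — no active states
rest 'aacc' ignored (set empty)
final: {}; accept 1 not in set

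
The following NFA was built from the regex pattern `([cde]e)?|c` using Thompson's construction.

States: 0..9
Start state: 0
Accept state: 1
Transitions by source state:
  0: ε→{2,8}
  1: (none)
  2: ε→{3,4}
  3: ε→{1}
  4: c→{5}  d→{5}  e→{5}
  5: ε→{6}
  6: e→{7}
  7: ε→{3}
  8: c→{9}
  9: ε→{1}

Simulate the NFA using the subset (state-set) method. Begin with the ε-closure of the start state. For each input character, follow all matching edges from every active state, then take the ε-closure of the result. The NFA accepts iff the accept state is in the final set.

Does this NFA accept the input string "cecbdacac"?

S₀ = ε-closure({0}) = {0,1,2,3,4,8}
'c' @ 1: {1,5,6,9}  [accepting]
'e' @ 2: {1,3,7}  [accepting]
'c' @ 3: {}  — no active states
rest 'bdacac' ignored (set empty)
final: {}; accept 1 not in set

Answer: REJECT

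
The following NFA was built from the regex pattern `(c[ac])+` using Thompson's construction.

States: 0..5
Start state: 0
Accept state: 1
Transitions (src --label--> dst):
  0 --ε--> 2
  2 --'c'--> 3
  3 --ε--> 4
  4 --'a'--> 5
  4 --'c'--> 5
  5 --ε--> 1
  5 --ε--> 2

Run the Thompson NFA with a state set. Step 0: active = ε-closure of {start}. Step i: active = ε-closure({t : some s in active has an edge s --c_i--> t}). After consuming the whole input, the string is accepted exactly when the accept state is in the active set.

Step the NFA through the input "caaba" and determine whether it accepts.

Answer: REJECT

Derivation:
start: ε-closure({0}) = {0,2}
'c' @ 1: {3,4}
'a' @ 2: {1,2,5}  [accepting]
'a' @ 3: {}  — no active states
rest 'ba' ignored (set empty)
after full input: {}  (accept=1 not in)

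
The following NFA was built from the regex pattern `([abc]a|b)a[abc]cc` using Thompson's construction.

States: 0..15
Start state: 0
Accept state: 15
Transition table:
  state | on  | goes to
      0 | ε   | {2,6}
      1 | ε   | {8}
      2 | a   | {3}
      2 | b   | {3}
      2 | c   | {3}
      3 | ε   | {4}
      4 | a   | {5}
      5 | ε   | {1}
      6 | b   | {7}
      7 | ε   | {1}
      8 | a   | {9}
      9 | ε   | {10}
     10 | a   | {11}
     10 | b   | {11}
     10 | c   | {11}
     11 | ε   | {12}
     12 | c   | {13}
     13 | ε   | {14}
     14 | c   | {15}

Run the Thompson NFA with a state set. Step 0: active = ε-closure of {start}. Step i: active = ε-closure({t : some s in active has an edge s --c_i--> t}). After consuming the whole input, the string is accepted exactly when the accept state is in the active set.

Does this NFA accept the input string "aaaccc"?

start: ε-closure({0}) = {0,2,6}
'a' @ 1: {3,4}
'a' @ 2: {1,5,8}
'a' @ 3: {9,10}
'c' @ 4: {11,12}
'c' @ 5: {13,14}
'c' @ 6: {15}  (accept∈set)
after full input: {15}  (accept=15 in)

Answer: ACCEPT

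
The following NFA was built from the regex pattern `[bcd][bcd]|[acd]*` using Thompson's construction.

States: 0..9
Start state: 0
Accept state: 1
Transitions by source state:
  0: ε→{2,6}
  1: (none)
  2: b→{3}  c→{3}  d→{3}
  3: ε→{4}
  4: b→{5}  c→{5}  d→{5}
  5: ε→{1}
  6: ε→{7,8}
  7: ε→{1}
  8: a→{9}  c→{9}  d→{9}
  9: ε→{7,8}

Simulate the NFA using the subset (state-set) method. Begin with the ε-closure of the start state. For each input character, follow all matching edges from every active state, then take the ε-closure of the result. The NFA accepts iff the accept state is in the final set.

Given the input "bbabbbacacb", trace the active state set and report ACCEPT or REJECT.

Answer: REJECT

Derivation:
start: ε-closure({0}) = {0,1,2,6,7,8}
'b' @ 1: {3,4}
'b' @ 2: {1,5}  (accept∈set)
'a' @ 3: {}  — state set empty
rest 'bbbacacb' ignored (set empty)
end set {} — state 1 not in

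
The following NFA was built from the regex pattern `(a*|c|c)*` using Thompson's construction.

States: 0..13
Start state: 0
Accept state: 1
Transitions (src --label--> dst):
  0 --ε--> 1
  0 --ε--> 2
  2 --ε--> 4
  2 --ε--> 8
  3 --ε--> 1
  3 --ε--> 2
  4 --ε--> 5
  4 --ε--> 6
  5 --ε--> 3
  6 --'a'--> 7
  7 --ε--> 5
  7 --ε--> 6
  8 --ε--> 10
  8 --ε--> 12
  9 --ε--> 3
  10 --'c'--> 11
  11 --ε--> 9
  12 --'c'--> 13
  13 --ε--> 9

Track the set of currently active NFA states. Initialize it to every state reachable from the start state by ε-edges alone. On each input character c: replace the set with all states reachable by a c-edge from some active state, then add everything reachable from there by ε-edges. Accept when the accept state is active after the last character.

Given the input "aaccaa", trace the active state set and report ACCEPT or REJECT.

Answer: ACCEPT

Trace:
start: ε-closure({0}) = {0,1,2,3,4,5,6,8,10,12}
'a' @ 1: {1,2,3,4,5,6,7,8,10,12}  ✓accept
'a' @ 2: {1,2,3,4,5,6,7,8,10,12}  ✓accept
'c' @ 3: {1,2,3,4,5,6,8,9,10,11,12,13}  ✓accept
'c' @ 4: {1,2,3,4,5,6,8,9,10,11,12,13}  ✓accept
'a' @ 5: {1,2,3,4,5,6,7,8,10,12}  ✓accept
'a' @ 6: {1,2,3,4,5,6,7,8,10,12}  ✓accept
end set {1,2,3,4,5,6,7,8,10,12} — state 1 in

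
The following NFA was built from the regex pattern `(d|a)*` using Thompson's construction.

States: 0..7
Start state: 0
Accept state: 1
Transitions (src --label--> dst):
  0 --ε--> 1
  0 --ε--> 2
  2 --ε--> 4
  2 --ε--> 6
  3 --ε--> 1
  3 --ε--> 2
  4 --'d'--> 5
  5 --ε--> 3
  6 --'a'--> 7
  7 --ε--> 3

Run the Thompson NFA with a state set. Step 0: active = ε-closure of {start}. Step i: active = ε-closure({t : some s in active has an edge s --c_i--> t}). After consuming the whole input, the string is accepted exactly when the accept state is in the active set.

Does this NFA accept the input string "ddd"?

start: ε-closure({0}) = {0,1,2,4,6}
'd' @ 1: {1,2,3,4,5,6}  [accepting]
'd' @ 2: {1,2,3,4,5,6}  [accepting]
'd' @ 3: {1,2,3,4,5,6}  [accepting]
after full input: {1,2,3,4,5,6}  (accept=1 in)

Answer: ACCEPT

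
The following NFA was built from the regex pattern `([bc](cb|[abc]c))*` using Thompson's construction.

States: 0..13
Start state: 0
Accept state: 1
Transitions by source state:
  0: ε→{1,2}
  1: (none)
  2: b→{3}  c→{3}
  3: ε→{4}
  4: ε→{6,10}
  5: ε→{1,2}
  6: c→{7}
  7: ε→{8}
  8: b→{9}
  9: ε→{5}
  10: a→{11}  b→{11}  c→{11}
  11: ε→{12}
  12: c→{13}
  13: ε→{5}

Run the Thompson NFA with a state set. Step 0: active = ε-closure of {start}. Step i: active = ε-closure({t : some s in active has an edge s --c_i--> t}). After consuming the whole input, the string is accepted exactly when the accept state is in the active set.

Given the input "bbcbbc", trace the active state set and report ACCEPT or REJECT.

S₀ = ε-closure({0}) = {0,1,2}
'b' @ 1: {3,4,6,10}
'b' @ 2: {11,12}
'c' @ 3: {1,2,5,13}  ✓accept
'b' @ 4: {3,4,6,10}
'b' @ 5: {11,12}
'c' @ 6: {1,2,5,13}  ✓accept
final: {1,2,5,13}; accept 1 in set

Answer: ACCEPT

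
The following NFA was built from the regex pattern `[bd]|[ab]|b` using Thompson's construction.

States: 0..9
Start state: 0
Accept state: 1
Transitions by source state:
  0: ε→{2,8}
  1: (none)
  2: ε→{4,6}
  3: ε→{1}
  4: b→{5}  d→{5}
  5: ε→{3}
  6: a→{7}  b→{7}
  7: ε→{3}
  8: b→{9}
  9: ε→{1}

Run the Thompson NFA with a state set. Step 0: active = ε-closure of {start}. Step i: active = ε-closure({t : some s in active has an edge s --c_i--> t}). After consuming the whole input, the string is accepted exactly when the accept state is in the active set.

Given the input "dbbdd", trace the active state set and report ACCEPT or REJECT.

Answer: REJECT

Trace:
start: ε-closure({0}) = {0,2,4,6,8}
'd' @ 1: {1,3,5}  [accepting]
'b' @ 2: {}  — dead — no transitions
rest 'bdd' ignored (set empty)
end set {} — state 1 not in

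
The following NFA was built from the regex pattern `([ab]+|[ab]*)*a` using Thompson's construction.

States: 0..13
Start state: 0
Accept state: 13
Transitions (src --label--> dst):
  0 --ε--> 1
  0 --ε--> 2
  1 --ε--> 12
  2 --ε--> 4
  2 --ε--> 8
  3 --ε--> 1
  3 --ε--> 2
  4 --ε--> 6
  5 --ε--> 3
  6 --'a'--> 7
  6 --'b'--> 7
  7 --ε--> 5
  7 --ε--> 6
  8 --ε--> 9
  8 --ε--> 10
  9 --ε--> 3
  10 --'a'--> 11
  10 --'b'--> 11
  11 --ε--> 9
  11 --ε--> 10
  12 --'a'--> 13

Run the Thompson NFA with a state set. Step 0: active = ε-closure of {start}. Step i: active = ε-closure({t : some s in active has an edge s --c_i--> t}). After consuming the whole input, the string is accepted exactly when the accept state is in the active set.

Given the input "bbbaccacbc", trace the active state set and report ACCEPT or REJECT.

Answer: REJECT

Steps:
initial (ε-close {0}): {0,1,2,3,4,6,8,9,10,12}
'b' @ 1: {1,2,3,4,5,6,7,8,9,10,11,12}
'b' @ 2: {1,2,3,4,5,6,7,8,9,10,11,12}
'b' @ 3: {1,2,3,4,5,6,7,8,9,10,11,12}
'a' @ 4: {1,2,3,4,5,6,7,8,9,10,11,12,13}  (accept∈set)
'c' @ 5: {}  — no active states
rest 'cacbc' ignored (set empty)
end set {} — state 13 not in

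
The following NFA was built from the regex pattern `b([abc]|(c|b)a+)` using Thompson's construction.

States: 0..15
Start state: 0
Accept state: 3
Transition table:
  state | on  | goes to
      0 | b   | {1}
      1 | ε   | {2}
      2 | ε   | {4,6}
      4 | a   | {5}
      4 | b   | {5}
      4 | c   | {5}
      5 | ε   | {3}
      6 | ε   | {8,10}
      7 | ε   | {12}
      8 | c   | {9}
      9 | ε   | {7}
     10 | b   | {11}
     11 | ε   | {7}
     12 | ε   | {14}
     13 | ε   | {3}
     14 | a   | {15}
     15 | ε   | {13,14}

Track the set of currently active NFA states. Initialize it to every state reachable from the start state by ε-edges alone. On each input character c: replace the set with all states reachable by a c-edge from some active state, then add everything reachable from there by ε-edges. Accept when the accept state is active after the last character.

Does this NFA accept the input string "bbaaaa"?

S₀ = ε-closure({0}) = {0}
'b' @ 1: {1,2,4,6,8,10}
'b' @ 2: {3,5,7,11,12,14}  [accepting]
'a' @ 3: {3,13,14,15}  [accepting]
'a' @ 4: {3,13,14,15}  [accepting]
'a' @ 5: {3,13,14,15}  [accepting]
'a' @ 6: {3,13,14,15}  [accepting]
final: {3,13,14,15}; accept 3 in set

Answer: ACCEPT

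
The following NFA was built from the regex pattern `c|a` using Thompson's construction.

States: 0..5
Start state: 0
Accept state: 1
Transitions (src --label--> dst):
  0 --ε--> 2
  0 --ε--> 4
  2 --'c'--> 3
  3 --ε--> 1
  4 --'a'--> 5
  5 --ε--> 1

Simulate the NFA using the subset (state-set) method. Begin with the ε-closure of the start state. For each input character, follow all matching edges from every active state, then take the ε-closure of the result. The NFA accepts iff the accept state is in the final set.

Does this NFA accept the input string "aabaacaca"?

Answer: REJECT

Trace:
S₀ = ε-closure({0}) = {0,2,4}
'a' @ 1: {1,5}  [accepting]
'a' @ 2: {}  — dead — no transitions
rest 'baacaca' ignored (set empty)
final: {}; accept 1 not in set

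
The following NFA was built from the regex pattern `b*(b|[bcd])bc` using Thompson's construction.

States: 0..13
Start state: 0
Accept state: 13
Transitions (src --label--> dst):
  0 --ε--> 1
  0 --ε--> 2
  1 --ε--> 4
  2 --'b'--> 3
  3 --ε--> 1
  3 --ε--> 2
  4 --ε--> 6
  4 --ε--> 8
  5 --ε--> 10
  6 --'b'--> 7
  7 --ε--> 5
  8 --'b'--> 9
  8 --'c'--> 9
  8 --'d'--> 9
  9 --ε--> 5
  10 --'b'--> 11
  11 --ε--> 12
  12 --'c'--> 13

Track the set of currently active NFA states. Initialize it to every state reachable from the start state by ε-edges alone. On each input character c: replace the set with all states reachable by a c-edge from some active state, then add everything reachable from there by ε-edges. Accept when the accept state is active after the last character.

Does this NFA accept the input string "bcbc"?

start: ε-closure({0}) = {0,1,2,4,6,8}
'b' @ 1: {1,2,3,4,5,6,7,8,9,10}
'c' @ 2: {5,9,10}
'b' @ 3: {11,12}
'c' @ 4: {13}  [accepting]
after full input: {13}  (accept=13 in)

Answer: ACCEPT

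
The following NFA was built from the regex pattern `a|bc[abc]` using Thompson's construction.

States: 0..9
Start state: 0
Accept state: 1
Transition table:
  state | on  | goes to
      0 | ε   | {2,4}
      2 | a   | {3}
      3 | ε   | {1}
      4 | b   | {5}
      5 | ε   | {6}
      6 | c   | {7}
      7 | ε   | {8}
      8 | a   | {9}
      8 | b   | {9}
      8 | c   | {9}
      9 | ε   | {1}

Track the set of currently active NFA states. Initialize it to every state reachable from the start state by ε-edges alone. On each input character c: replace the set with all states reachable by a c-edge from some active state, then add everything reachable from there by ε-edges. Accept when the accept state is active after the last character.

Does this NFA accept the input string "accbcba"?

start: ε-closure({0}) = {0,2,4}
'a' @ 1: {1,3}  [accepting]
'c' @ 2: {}  — state set empty
rest 'cbcba' ignored (set empty)
end set {} — state 1 not in

Answer: REJECT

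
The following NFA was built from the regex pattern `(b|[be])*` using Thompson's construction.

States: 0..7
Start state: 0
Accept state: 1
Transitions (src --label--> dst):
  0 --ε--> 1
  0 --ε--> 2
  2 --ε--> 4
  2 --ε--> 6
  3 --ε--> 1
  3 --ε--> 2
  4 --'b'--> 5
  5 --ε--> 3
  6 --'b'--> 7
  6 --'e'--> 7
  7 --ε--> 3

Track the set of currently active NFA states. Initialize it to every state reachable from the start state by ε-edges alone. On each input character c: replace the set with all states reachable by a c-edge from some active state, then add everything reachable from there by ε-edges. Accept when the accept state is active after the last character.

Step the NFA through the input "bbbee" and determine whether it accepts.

initial (ε-close {0}): {0,1,2,4,6}
'b' @ 1: {1,2,3,4,5,6,7}  ✓accept
'b' @ 2: {1,2,3,4,5,6,7}  ✓accept
'b' @ 3: {1,2,3,4,5,6,7}  ✓accept
'e' @ 4: {1,2,3,4,6,7}  ✓accept
'e' @ 5: {1,2,3,4,6,7}  ✓accept
end set {1,2,3,4,6,7} — state 1 in

Answer: ACCEPT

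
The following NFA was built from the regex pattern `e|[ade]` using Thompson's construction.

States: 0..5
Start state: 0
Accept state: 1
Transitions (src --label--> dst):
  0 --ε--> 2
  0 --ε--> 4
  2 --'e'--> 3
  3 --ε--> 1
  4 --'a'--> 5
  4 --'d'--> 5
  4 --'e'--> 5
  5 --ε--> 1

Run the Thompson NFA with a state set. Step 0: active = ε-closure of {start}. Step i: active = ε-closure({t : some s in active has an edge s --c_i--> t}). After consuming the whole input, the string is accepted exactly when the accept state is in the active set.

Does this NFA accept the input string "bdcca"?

start: ε-closure({0}) = {0,2,4}
'b' @ 1: {}  — no active states
rest 'dcca' ignored (set empty)
final: {}; accept 1 not in set

Answer: REJECT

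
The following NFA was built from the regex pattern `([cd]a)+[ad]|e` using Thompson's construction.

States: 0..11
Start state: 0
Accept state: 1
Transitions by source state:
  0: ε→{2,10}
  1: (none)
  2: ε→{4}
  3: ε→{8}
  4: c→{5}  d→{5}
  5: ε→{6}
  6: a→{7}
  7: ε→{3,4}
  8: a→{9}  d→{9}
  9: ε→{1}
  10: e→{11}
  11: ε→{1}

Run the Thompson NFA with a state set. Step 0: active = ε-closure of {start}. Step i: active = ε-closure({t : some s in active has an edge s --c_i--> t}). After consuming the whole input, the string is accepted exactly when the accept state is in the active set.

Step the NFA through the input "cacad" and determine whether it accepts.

Answer: ACCEPT

Steps:
initial (ε-close {0}): {0,2,4,10}
'c' @ 1: {5,6}
'a' @ 2: {3,4,7,8}
'c' @ 3: {5,6}
'a' @ 4: {3,4,7,8}
'd' @ 5: {1,5,6,9}  (accept∈set)
after full input: {1,5,6,9}  (accept=1 in)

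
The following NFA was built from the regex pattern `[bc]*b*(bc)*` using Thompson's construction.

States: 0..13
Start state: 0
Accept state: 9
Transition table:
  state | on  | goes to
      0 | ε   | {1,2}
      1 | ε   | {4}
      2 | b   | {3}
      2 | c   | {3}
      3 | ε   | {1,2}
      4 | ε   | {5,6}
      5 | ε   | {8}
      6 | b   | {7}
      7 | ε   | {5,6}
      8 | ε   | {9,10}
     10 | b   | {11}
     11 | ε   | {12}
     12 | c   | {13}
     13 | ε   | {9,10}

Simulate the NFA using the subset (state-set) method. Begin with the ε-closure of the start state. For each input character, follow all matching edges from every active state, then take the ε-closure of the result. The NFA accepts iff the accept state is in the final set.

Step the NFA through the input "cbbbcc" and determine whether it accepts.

start: ε-closure({0}) = {0,1,2,4,5,6,8,9,10}
'c' @ 1: {1,2,3,4,5,6,8,9,10}  [accepting]
'b' @ 2: {1,2,3,4,5,6,7,8,9,10,11,12}  [accepting]
'b' @ 3: {1,2,3,4,5,6,7,8,9,10,11,12}  [accepting]
'b' @ 4: {1,2,3,4,5,6,7,8,9,10,11,12}  [accepting]
'c' @ 5: {1,2,3,4,5,6,8,9,10,13}  [accepting]
'c' @ 6: {1,2,3,4,5,6,8,9,10}  [accepting]
end set {1,2,3,4,5,6,8,9,10} — state 9 in

Answer: ACCEPT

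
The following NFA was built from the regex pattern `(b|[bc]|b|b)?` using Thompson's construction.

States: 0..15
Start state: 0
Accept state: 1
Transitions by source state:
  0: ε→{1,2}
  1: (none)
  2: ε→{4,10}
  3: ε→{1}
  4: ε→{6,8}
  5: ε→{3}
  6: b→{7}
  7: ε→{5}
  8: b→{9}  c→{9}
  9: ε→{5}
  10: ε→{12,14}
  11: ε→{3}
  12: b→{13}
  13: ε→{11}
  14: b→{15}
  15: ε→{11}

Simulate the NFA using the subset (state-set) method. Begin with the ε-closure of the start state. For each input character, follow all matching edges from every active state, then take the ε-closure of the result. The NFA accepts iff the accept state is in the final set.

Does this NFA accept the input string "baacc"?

Answer: REJECT

Trace:
S₀ = ε-closure({0}) = {0,1,2,4,6,8,10,12,14}
'b' @ 1: {1,3,5,7,9,11,13,15}  [accepting]
'a' @ 2: {}  — dead — no transitions
rest 'acc' ignored (set empty)
after full input: {}  (accept=1 not in)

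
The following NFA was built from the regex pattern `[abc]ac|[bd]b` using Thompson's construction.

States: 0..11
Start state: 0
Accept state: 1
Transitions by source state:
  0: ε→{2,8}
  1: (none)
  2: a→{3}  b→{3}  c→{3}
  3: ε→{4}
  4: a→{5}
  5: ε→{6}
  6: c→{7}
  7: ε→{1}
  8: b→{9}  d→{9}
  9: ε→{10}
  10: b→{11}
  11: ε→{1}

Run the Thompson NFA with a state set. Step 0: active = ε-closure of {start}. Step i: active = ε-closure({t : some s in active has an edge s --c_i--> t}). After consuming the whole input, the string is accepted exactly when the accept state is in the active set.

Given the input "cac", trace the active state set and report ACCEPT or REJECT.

S₀ = ε-closure({0}) = {0,2,8}
'c' @ 1: {3,4}
'a' @ 2: {5,6}
'c' @ 3: {1,7}  (accept∈set)
after full input: {1,7}  (accept=1 in)

Answer: ACCEPT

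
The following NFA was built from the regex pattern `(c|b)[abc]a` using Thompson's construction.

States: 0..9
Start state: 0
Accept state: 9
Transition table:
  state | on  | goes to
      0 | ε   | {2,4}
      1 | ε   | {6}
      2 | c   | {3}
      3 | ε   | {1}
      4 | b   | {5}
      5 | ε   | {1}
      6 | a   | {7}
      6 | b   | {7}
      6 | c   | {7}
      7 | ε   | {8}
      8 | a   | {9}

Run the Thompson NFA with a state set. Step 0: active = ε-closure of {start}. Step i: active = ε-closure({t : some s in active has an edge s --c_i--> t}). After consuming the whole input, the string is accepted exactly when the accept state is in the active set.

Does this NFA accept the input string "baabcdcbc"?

start: ε-closure({0}) = {0,2,4}
'b' @ 1: {1,5,6}
'a' @ 2: {7,8}
'a' @ 3: {9}  (accept∈set)
'b' @ 4: {}  — no active states
rest 'cdcbc' ignored (set empty)
after full input: {}  (accept=9 not in)

Answer: REJECT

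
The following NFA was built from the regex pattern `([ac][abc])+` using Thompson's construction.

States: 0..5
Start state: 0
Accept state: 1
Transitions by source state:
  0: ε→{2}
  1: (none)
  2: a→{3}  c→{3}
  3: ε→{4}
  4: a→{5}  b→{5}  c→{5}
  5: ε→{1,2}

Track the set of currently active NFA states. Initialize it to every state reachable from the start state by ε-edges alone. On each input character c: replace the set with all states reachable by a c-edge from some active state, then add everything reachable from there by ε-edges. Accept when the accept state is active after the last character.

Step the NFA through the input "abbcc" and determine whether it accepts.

Answer: REJECT

Derivation:
start: ε-closure({0}) = {0,2}
'a' @ 1: {3,4}
'b' @ 2: {1,2,5}  ✓accept
'b' @ 3: {}  — dead — no transitions
rest 'cc' ignored (set empty)
final: {}; accept 1 not in set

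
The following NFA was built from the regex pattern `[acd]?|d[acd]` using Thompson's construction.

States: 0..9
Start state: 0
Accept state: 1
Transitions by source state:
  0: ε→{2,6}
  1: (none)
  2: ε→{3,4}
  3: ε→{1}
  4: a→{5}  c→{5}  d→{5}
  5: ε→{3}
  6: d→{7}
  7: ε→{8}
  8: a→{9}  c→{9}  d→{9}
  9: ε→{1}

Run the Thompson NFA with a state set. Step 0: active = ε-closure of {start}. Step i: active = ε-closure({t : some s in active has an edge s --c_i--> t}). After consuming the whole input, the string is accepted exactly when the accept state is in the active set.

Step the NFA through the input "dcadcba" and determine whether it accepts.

S₀ = ε-closure({0}) = {0,1,2,3,4,6}
'd' @ 1: {1,3,5,7,8}  (accept∈set)
'c' @ 2: {1,9}  (accept∈set)
'a' @ 3: {}  — state set empty
rest 'dcba' ignored (set empty)
end set {} — state 1 not in

Answer: REJECT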